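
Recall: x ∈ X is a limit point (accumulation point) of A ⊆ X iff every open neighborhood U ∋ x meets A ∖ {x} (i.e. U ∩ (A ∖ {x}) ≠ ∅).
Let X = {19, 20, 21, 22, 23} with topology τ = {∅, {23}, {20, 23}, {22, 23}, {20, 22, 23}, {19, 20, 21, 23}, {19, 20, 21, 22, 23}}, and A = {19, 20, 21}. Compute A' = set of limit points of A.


A' = {19, 21}

For each x ∈ X, list the open sets U ∈ τ with x ∈ U, then check whether U ∩ (A ∖ {x}) ≠ ∅ for every such U.
  x = 19: opens ∋ x are {19, 20, 21, 23}, {19, 20, 21, 22, 23}; each meets A ∖ {19}, so x IS a limit point.
  x = 20: open {20, 23} ∋ x has {20, 23} ∩ (A ∖ {20}) = ∅, so x is NOT a limit point.
  x = 21: opens ∋ x are {19, 20, 21, 23}, {19, 20, 21, 22, 23}; each meets A ∖ {21}, so x IS a limit point.
  x = 22: open {22, 23} ∋ x has {22, 23} ∩ (A ∖ {22}) = ∅, so x is NOT a limit point.
  x = 23: open {23} ∋ x has {23} ∩ (A ∖ {23}) = ∅, so x is NOT a limit point.
Collecting: A' = {19, 21}.


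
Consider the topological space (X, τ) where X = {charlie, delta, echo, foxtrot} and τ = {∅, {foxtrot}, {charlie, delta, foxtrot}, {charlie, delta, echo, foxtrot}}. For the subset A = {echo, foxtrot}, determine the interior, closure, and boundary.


int(A) = {foxtrot}, cl(A) = {charlie, delta, echo, foxtrot}, ∂A = {charlie, delta, echo}.

Closed sets in (X, τ) are complements of opens:
  closed(X, τ) = {∅, {echo}, {charlie, delta, echo}, {charlie, delta, echo, foxtrot}}.
int(A) = ⋃ {U ∈ τ : U ⊆ A}. Opens contained in A: ∅, {foxtrot}.
Taking the union of these: int(A) = {foxtrot}.
cl(A) = ⋂ {C closed : A ⊆ C}. Closed sets containing A: {charlie, delta, echo, foxtrot}.
Intersecting these: cl(A) = {charlie, delta, echo, foxtrot}.
∂A = cl(A) ∖ int(A) = {charlie, delta, echo, foxtrot} ∖ {foxtrot} = {charlie, delta, echo}.


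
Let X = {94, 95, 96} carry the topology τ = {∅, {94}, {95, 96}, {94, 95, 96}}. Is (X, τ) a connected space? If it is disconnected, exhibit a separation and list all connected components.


(X, τ) is disconnected; components = [{94}, {95, 96}].

Find clopen sets (U ∈ τ with X ∖ U ∈ τ):
  U = ∅, X ∖ U = {94, 95, 96} — both open, so U is clopen.
  U = {94}, X ∖ U = {95, 96} — both open, so U is clopen.
  U = {95, 96}, X ∖ U = {94} — both open, so U is clopen.
  U = {94, 95, 96}, X ∖ U = ∅ — both open, so U is clopen.
Nontrivial clopen(s) exist: e.g. {95, 96}. So (X, τ) is disconnected.
Compute connected components by grouping points that agree on all clopens:
  component: {94}
  component: {95, 96}


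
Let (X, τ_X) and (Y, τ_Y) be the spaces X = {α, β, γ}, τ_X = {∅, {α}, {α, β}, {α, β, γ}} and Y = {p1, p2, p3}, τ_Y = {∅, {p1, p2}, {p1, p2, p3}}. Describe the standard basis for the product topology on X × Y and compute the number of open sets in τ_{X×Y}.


Basis B = {∅ × ∅, {α} × {p1, p2}, {α} × {p1, p2, p3}, {α, β} × {p1, p2}, {α, β} × {p1, p2, p3}, {α, β, γ} × {p1, p2}, {α, β, γ} × {p1, p2, p3}}; |τ_{X×Y}| = 10.

Enumerate products U × V with U ∈ τ_X, V ∈ τ_Y (deduplicated):
  ∅ × ∅ = {} (∅)
  {α} × {p1, p2} = {(α,p1), (α,p2)}
  {α} × {p1, p2, p3} = {(α,p1), (α,p2), (α,p3)}
  {α, β} × {p1, p2} = {(α,p1), (α,p2), (β,p1), (β,p2)}
  {α, β} × {p1, p2, p3} = {(α,p1), (α,p2), (α,p3), (β,p1), (β,p2), (β,p3)}
  {α, β, γ} × {p1, p2} = {(α,p1), (α,p2), (β,p1), (β,p2), (γ,p1), (γ,p2)}
  {α, β, γ} × {p1, p2, p3} = {(α,p1), (α,p2), (α,p3), (β,p1), (β,p2), (β,p3), (γ,p1), (γ,p2), (γ,p3)}
These 7 distinct sets form the basis B.
Close under arbitrary unions to get τ_{X×Y}; counting gives |τ_{X×Y}| = 10.


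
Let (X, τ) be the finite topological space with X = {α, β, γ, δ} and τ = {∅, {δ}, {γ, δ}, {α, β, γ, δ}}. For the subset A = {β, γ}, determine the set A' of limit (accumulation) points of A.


A' = {α, β}

For each x ∈ X, list the open sets U ∈ τ with x ∈ U, then check whether U ∩ (A ∖ {x}) ≠ ∅ for every such U.
  x = α: opens ∋ x are {α, β, γ, δ}; each meets A ∖ {α}, so x IS a limit point.
  x = β: opens ∋ x are {α, β, γ, δ}; each meets A ∖ {β}, so x IS a limit point.
  x = γ: open {γ, δ} ∋ x has {γ, δ} ∩ (A ∖ {γ}) = ∅, so x is NOT a limit point.
  x = δ: open {δ} ∋ x has {δ} ∩ (A ∖ {δ}) = ∅, so x is NOT a limit point.
Collecting: A' = {α, β}.


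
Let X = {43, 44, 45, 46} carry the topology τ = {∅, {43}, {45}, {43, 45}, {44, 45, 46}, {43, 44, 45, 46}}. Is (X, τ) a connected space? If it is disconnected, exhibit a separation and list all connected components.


(X, τ) is disconnected; components = [{43}, {44, 45, 46}].

Find clopen sets (U ∈ τ with X ∖ U ∈ τ):
  U = ∅, X ∖ U = {43, 44, 45, 46} — both open, so U is clopen.
  U = {43}, X ∖ U = {44, 45, 46} — both open, so U is clopen.
  U = {44, 45, 46}, X ∖ U = {43} — both open, so U is clopen.
  U = {43, 44, 45, 46}, X ∖ U = ∅ — both open, so U is clopen.
Nontrivial clopen(s) exist: e.g. {43}. So (X, τ) is disconnected.
Compute connected components by grouping points that agree on all clopens:
  component: {43}
  component: {44, 45, 46}


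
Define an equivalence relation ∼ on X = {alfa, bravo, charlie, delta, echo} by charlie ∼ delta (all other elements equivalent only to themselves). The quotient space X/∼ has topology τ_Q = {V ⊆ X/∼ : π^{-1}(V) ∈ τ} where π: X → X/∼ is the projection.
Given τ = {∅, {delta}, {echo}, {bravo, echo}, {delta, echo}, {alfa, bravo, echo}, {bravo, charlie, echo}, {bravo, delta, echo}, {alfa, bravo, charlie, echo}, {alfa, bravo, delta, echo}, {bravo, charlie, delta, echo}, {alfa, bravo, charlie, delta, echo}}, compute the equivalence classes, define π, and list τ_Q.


X/∼ = {[alfa], [bravo], [charlie=delta], [echo]}; |τ_Q| = 6.

Equivalence classes: [alfa], [bravo], [charlie=delta], [echo].
Quotient map π: X → X/∼ sends alfa ↦ [alfa], bravo ↦ [bravo], charlie ↦ [charlie=delta], delta ↦ [charlie=delta], echo ↦ [echo].
For each subset V ⊆ X/∼, compute π^{-1}(V) ⊆ X and check whether π^{-1}(V) ∈ τ. V is open in τ_Q iff π^{-1}(V) ∈ τ.
  V = {}: π^{-1}(V) = ∅ ∈ τ ✓.
  V = {[alfa]}: π^{-1}(V) = {alfa} ∉ τ ✗.
  V = {[bravo]}: π^{-1}(V) = {bravo} ∉ τ ✗.
  V = {[alfa], [bravo]}: π^{-1}(V) = {alfa, bravo} ∉ τ ✗.
  V = {[charlie=delta]}: π^{-1}(V) = {charlie, delta} ∉ τ ✗.
  V = {[alfa], [charlie=delta]}: π^{-1}(V) = {alfa, charlie, delta} ∉ τ ✗.
  V = {[bravo], [charlie=delta]}: π^{-1}(V) = {bravo, charlie, delta} ∉ τ ✗.
  V = {[alfa], [bravo], [charlie=delta]}: π^{-1}(V) = {alfa, bravo, charlie, delta} ∉ τ ✗.
  V = {[echo]}: π^{-1}(V) = {echo} ∈ τ ✓.
  V = {[alfa], [echo]}: π^{-1}(V) = {alfa, echo} ∉ τ ✗.
  V = {[bravo], [echo]}: π^{-1}(V) = {bravo, echo} ∈ τ ✓.
  V = {[alfa], [bravo], [echo]}: π^{-1}(V) = {alfa, bravo, echo} ∈ τ ✓.
  V = {[charlie=delta], [echo]}: π^{-1}(V) = {charlie, delta, echo} ∉ τ ✗.
  V = {[alfa], [charlie=delta], [echo]}: π^{-1}(V) = {alfa, charlie, delta, echo} ∉ τ ✗.
  V = {[bravo], [charlie=delta], [echo]}: π^{-1}(V) = {bravo, charlie, delta, echo} ∈ τ ✓.
  V = {[alfa], [bravo], [charlie=delta], [echo]}: π^{-1}(V) = {alfa, bravo, charlie, delta, echo} ∈ τ ✓.
Open sets in the quotient: τ_Q = {{}, {[echo]}, {[bravo], [echo]}, {[alfa], [bravo], [echo]}, {[bravo], [charlie=delta], [echo]}, {[alfa], [bravo], [charlie=delta], [echo]}} (6 elements).


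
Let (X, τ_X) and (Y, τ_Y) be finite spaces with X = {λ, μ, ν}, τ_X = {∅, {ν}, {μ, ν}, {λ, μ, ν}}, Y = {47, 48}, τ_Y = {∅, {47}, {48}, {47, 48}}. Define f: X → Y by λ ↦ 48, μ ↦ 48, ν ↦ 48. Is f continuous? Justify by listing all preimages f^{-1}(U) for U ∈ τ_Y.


f IS continuous.

Compute f^{-1}(U) for each U ∈ τ_Y:
  U = ∅: f^{-1}(U) = ∅ ∈ τ_X ✓.
  U = {47}: f^{-1}(U) = ∅ ∈ τ_X ✓.
  U = {48}: f^{-1}(U) = {λ, μ, ν} ∈ τ_X ✓.
  U = {47, 48}: f^{-1}(U) = {λ, μ, ν} ∈ τ_X ✓.
Every preimage lies in τ_X, so f IS continuous.


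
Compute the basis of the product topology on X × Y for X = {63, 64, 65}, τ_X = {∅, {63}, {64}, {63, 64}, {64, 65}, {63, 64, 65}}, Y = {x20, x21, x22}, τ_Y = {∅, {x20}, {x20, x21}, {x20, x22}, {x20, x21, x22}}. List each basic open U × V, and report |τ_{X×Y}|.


Basis B = {∅ × ∅, {63} × {x20}, {64} × {x20}, {63} × {x20, x21}, {63} × {x20, x22}, {63, 64} × {x20}, {64} × {x20, x21}, {64} × {x20, x22}, {64, 65} × {x20}, {63} × {x20, x21, x22}, {63, 64, 65} × {x20}, {64} × {x20, x21, x22}, {63, 64} × {x20, x21}, {63, 64} × {x20, x22}, {64, 65} × {x20, x21}, {64, 65} × {x20, x22}, {63, 64} × {x20, x21, x22}, {63, 64, 65} × {x20, x21}, {63, 64, 65} × {x20, x22}, {64, 65} × {x20, x21, x22}, {63, 64, 65} × {x20, x21, x22}}; |τ_{X×Y}| = 70.

Enumerate products U × V with U ∈ τ_X, V ∈ τ_Y (deduplicated):
  ∅ × ∅ = {} (∅)
  {63} × {x20} = {(63,x20)}
  {64} × {x20} = {(64,x20)}
  {63} × {x20, x21} = {(63,x20), (63,x21)}
  {63} × {x20, x22} = {(63,x20), (63,x22)}
  {63, 64} × {x20} = {(63,x20), (64,x20)}
  {64} × {x20, x21} = {(64,x20), (64,x21)}
  {64} × {x20, x22} = {(64,x20), (64,x22)}
  {64, 65} × {x20} = {(64,x20), (65,x20)}
  {63} × {x20, x21, x22} = {(63,x20), (63,x21), (63,x22)}
  {63, 64, 65} × {x20} = {(63,x20), (64,x20), (65,x20)}
  {64} × {x20, x21, x22} = {(64,x20), (64,x21), (64,x22)}
  {63, 64} × {x20, x21} = {(63,x20), (63,x21), (64,x20), (64,x21)}
  {63, 64} × {x20, x22} = {(63,x20), (63,x22), (64,x20), (64,x22)}
  {64, 65} × {x20, x21} = {(64,x20), (64,x21), (65,x20), (65,x21)}
  {64, 65} × {x20, x22} = {(64,x20), (64,x22), (65,x20), (65,x22)}
  {63, 64} × {x20, x21, x22} = {(63,x20), (63,x21), (63,x22), (64,x20), (64,x21), (64,x22)}
  {63, 64, 65} × {x20, x21} = {(63,x20), (63,x21), (64,x20), (64,x21), (65,x20), (65,x21)}
  {63, 64, 65} × {x20, x22} = {(63,x20), (63,x22), (64,x20), (64,x22), (65,x20), (65,x22)}
  {64, 65} × {x20, x21, x22} = {(64,x20), (64,x21), (64,x22), (65,x20), (65,x21), (65,x22)}
  {63, 64, 65} × {x20, x21, x22} = {(63,x20), (63,x21), (63,x22), (64,x20), (64,x21), (64,x22), (65,x20), (65,x21), (65,x22)}
These 21 distinct sets form the basis B.
Close under arbitrary unions to get τ_{X×Y}; counting gives |τ_{X×Y}| = 70.


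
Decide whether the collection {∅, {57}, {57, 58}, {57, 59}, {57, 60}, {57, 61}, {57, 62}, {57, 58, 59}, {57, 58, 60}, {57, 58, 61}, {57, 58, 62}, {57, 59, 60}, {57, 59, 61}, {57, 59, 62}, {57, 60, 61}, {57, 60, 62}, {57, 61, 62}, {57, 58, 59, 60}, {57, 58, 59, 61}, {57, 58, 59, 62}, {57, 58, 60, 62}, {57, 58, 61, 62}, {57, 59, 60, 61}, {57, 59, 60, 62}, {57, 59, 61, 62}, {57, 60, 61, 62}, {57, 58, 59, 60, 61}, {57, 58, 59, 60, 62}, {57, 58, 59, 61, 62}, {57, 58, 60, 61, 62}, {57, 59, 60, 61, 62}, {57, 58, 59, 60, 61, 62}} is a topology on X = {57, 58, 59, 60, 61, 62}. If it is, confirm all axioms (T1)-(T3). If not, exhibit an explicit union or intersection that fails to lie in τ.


τ is NOT a topology on X.

Axiom (T1): ∅ ∈ τ? Yes; X ∈ τ? Yes.
Axiom (T2/T3): check pairwise unions and intersections of members of τ.
Counterexample for (T2): {57, 58} ∪ {57, 60, 61} = {57, 58, 60, 61} ∉ τ. Therefore τ is NOT a topology.


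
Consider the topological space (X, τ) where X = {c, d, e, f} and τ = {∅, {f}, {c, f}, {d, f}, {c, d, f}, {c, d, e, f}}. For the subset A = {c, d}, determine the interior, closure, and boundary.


int(A) = ∅, cl(A) = {c, d, e}, ∂A = {c, d, e}.

Closed sets in (X, τ) are complements of opens:
  closed(X, τ) = {∅, {e}, {c, e}, {d, e}, {c, d, e}, {c, d, e, f}}.
int(A) = ⋃ {U ∈ τ : U ⊆ A}. Opens contained in A: ∅.
Taking the union of these: int(A) = ∅.
cl(A) = ⋂ {C closed : A ⊆ C}. Closed sets containing A: {c, d, e}, {c, d, e, f}.
Intersecting these: cl(A) = {c, d, e}.
∂A = cl(A) ∖ int(A) = {c, d, e} ∖ ∅ = {c, d, e}.


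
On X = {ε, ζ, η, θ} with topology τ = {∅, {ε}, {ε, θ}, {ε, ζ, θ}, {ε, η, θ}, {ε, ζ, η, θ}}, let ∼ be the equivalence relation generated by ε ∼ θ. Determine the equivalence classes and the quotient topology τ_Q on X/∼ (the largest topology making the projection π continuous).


X/∼ = {[ε=θ], [ζ], [η]}; |τ_Q| = 5.

Equivalence classes: [ε=θ], [ζ], [η].
Quotient map π: X → X/∼ sends ε ↦ [ε=θ], ζ ↦ [ζ], η ↦ [η], θ ↦ [ε=θ].
For each subset V ⊆ X/∼, compute π^{-1}(V) ⊆ X and check whether π^{-1}(V) ∈ τ. V is open in τ_Q iff π^{-1}(V) ∈ τ.
  V = {}: π^{-1}(V) = ∅ ∈ τ ✓.
  V = {[ε=θ]}: π^{-1}(V) = {ε, θ} ∈ τ ✓.
  V = {[ζ]}: π^{-1}(V) = {ζ} ∉ τ ✗.
  V = {[ε=θ], [ζ]}: π^{-1}(V) = {ε, ζ, θ} ∈ τ ✓.
  V = {[η]}: π^{-1}(V) = {η} ∉ τ ✗.
  V = {[ε=θ], [η]}: π^{-1}(V) = {ε, η, θ} ∈ τ ✓.
  V = {[ζ], [η]}: π^{-1}(V) = {ζ, η} ∉ τ ✗.
  V = {[ε=θ], [ζ], [η]}: π^{-1}(V) = {ε, ζ, η, θ} ∈ τ ✓.
Open sets in the quotient: τ_Q = {{}, {[ε=θ]}, {[ε=θ], [ζ]}, {[ε=θ], [η]}, {[ε=θ], [ζ], [η]}} (5 elements).


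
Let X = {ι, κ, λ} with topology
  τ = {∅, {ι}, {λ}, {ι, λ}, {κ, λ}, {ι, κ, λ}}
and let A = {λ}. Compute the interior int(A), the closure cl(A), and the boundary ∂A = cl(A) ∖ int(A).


int(A) = {λ}, cl(A) = {κ, λ}, ∂A = {κ}.

Closed sets in (X, τ) are complements of opens:
  closed(X, τ) = {∅, {ι}, {κ}, {ι, κ}, {κ, λ}, {ι, κ, λ}}.
int(A) = ⋃ {U ∈ τ : U ⊆ A}. Opens contained in A: ∅, {λ}.
Taking the union of these: int(A) = {λ}.
cl(A) = ⋂ {C closed : A ⊆ C}. Closed sets containing A: {κ, λ}, {ι, κ, λ}.
Intersecting these: cl(A) = {κ, λ}.
∂A = cl(A) ∖ int(A) = {κ, λ} ∖ {λ} = {κ}.


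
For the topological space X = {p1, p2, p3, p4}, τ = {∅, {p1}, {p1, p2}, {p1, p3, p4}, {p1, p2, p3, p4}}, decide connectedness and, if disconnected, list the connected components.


(X, τ) is connected.

Find clopen sets (U ∈ τ with X ∖ U ∈ τ):
  U = ∅, X ∖ U = {p1, p2, p3, p4} — both open, so U is clopen.
  U = {p1, p2, p3, p4}, X ∖ U = ∅ — both open, so U is clopen.
Only trivial clopens (∅ and X) exist, so (X, τ) is connected.
Compute connected components by grouping points that agree on all clopens:
  component: {p1, p2, p3, p4}


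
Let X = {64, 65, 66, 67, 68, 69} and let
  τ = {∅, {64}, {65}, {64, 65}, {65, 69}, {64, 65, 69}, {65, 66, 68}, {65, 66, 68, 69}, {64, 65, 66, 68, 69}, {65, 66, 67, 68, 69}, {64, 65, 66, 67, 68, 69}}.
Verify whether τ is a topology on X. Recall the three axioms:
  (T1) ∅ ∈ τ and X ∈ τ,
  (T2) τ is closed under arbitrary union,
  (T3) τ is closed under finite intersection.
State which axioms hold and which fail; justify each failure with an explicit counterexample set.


τ is NOT a topology on X.

Axiom (T1): ∅ ∈ τ? Yes; X ∈ τ? Yes.
Axiom (T2/T3): check pairwise unions and intersections of members of τ.
Counterexample for (T2): {64} ∪ {65, 66, 68} = {64, 65, 66, 68} ∉ τ. Therefore τ is NOT a topology.


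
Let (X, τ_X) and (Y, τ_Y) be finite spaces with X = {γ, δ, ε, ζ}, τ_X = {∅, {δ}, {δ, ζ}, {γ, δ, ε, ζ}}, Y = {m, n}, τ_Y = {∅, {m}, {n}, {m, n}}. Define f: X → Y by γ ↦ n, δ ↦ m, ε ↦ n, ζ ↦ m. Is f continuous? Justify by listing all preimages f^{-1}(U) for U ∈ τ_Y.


f is NOT continuous.

Compute f^{-1}(U) for each U ∈ τ_Y:
  U = ∅: f^{-1}(U) = ∅ ∈ τ_X ✓.
  U = {m}: f^{-1}(U) = {δ, ζ} ∈ τ_X ✓.
  U = {n}: f^{-1}(U) = {γ, ε} ∉ τ_X ✗.
  U = {m, n}: f^{-1}(U) = {γ, δ, ε, ζ} ∈ τ_X ✓.
Found U = {n} with f^{-1}(U) = {γ, ε} not in τ_X. Therefore f is NOT continuous.


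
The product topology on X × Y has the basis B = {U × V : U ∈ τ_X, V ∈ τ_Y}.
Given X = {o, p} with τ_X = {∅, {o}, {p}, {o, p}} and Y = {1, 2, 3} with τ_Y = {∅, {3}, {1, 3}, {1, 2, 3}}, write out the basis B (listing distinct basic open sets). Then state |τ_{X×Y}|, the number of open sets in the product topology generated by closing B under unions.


Basis B = {∅ × ∅, {o} × {3}, {p} × {3}, {o} × {1, 3}, {o, p} × {3}, {p} × {1, 3}, {o} × {1, 2, 3}, {p} × {1, 2, 3}, {o, p} × {1, 3}, {o, p} × {1, 2, 3}}; |τ_{X×Y}| = 16.

Enumerate products U × V with U ∈ τ_X, V ∈ τ_Y (deduplicated):
  ∅ × ∅ = {} (∅)
  {o} × {3} = {(o,3)}
  {p} × {3} = {(p,3)}
  {o} × {1, 3} = {(o,1), (o,3)}
  {o, p} × {3} = {(o,3), (p,3)}
  {p} × {1, 3} = {(p,1), (p,3)}
  {o} × {1, 2, 3} = {(o,1), (o,2), (o,3)}
  {p} × {1, 2, 3} = {(p,1), (p,2), (p,3)}
  {o, p} × {1, 3} = {(o,1), (o,3), (p,1), (p,3)}
  {o, p} × {1, 2, 3} = {(o,1), (o,2), (o,3), (p,1), (p,2), (p,3)}
These 10 distinct sets form the basis B.
Close under arbitrary unions to get τ_{X×Y}; counting gives |τ_{X×Y}| = 16.


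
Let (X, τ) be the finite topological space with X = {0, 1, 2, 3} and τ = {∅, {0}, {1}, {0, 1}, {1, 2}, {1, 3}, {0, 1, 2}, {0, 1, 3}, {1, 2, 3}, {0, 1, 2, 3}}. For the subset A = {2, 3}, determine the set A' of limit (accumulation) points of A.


A' = ∅

For each x ∈ X, list the open sets U ∈ τ with x ∈ U, then check whether U ∩ (A ∖ {x}) ≠ ∅ for every such U.
  x = 0: open {0} ∋ x has {0} ∩ (A ∖ {0}) = ∅, so x is NOT a limit point.
  x = 1: open {1} ∋ x has {1} ∩ (A ∖ {1}) = ∅, so x is NOT a limit point.
  x = 2: open {1, 2} ∋ x has {1, 2} ∩ (A ∖ {2}) = ∅, so x is NOT a limit point.
  x = 3: open {1, 3} ∋ x has {1, 3} ∩ (A ∖ {3}) = ∅, so x is NOT a limit point.
Collecting: A' = ∅.


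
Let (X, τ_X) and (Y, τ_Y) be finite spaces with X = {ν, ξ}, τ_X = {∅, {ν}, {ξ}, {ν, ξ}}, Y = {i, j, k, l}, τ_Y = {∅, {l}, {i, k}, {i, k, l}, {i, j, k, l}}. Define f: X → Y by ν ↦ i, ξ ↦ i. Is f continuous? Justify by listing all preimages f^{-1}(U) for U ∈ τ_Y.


f IS continuous.

Compute f^{-1}(U) for each U ∈ τ_Y:
  U = ∅: f^{-1}(U) = ∅ ∈ τ_X ✓.
  U = {l}: f^{-1}(U) = ∅ ∈ τ_X ✓.
  U = {i, k}: f^{-1}(U) = {ν, ξ} ∈ τ_X ✓.
  U = {i, k, l}: f^{-1}(U) = {ν, ξ} ∈ τ_X ✓.
  U = {i, j, k, l}: f^{-1}(U) = {ν, ξ} ∈ τ_X ✓.
Every preimage lies in τ_X, so f IS continuous.


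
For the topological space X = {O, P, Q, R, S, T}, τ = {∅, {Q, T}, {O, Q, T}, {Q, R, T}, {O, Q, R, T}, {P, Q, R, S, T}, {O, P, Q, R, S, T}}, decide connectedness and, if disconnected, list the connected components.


(X, τ) is connected.

Find clopen sets (U ∈ τ with X ∖ U ∈ τ):
  U = ∅, X ∖ U = {O, P, Q, R, S, T} — both open, so U is clopen.
  U = {O, P, Q, R, S, T}, X ∖ U = ∅ — both open, so U is clopen.
Only trivial clopens (∅ and X) exist, so (X, τ) is connected.
Compute connected components by grouping points that agree on all clopens:
  component: {O, P, Q, R, S, T}


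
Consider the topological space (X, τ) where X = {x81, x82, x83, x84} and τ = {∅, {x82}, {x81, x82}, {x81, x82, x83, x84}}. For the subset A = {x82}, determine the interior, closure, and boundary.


int(A) = {x82}, cl(A) = {x81, x82, x83, x84}, ∂A = {x81, x83, x84}.

Closed sets in (X, τ) are complements of opens:
  closed(X, τ) = {∅, {x83, x84}, {x81, x83, x84}, {x81, x82, x83, x84}}.
int(A) = ⋃ {U ∈ τ : U ⊆ A}. Opens contained in A: ∅, {x82}.
Taking the union of these: int(A) = {x82}.
cl(A) = ⋂ {C closed : A ⊆ C}. Closed sets containing A: {x81, x82, x83, x84}.
Intersecting these: cl(A) = {x81, x82, x83, x84}.
∂A = cl(A) ∖ int(A) = {x81, x82, x83, x84} ∖ {x82} = {x81, x83, x84}.


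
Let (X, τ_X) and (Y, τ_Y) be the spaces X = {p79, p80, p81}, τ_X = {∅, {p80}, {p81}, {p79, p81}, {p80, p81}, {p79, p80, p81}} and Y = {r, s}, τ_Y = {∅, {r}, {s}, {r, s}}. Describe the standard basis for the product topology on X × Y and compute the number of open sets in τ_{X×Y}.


Basis B = {∅ × ∅, {p80} × {r}, {p80} × {s}, {p81} × {r}, {p81} × {s}, {p79, p81} × {r}, {p79, p81} × {s}, {p80} × {r, s}, {p80, p81} × {r}, {p80, p81} × {s}, {p81} × {r, s}, {p79, p80, p81} × {r}, {p79, p80, p81} × {s}, {p79, p81} × {r, s}, {p80, p81} × {r, s}, {p79, p80, p81} × {r, s}}; |τ_{X×Y}| = 36.

Enumerate products U × V with U ∈ τ_X, V ∈ τ_Y (deduplicated):
  ∅ × ∅ = {} (∅)
  {p80} × {r} = {(p80,r)}
  {p80} × {s} = {(p80,s)}
  {p81} × {r} = {(p81,r)}
  {p81} × {s} = {(p81,s)}
  {p79, p81} × {r} = {(p79,r), (p81,r)}
  {p79, p81} × {s} = {(p79,s), (p81,s)}
  {p80} × {r, s} = {(p80,r), (p80,s)}
  {p80, p81} × {r} = {(p80,r), (p81,r)}
  {p80, p81} × {s} = {(p80,s), (p81,s)}
  {p81} × {r, s} = {(p81,r), (p81,s)}
  {p79, p80, p81} × {r} = {(p79,r), (p80,r), (p81,r)}
  {p79, p80, p81} × {s} = {(p79,s), (p80,s), (p81,s)}
  {p79, p81} × {r, s} = {(p79,r), (p79,s), (p81,r), (p81,s)}
  {p80, p81} × {r, s} = {(p80,r), (p80,s), (p81,r), (p81,s)}
  {p79, p80, p81} × {r, s} = {(p79,r), (p79,s), (p80,r), (p80,s), (p81,r), (p81,s)}
These 16 distinct sets form the basis B.
Close under arbitrary unions to get τ_{X×Y}; counting gives |τ_{X×Y}| = 36.


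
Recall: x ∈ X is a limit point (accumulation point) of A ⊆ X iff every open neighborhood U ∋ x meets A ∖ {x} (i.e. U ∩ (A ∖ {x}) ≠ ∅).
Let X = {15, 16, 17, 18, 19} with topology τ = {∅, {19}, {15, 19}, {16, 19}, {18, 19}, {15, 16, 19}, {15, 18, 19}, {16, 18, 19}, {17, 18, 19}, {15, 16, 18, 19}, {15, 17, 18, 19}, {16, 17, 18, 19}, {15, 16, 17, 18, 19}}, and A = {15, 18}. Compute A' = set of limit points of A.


A' = {17}

For each x ∈ X, list the open sets U ∈ τ with x ∈ U, then check whether U ∩ (A ∖ {x}) ≠ ∅ for every such U.
  x = 15: open {15, 19} ∋ x has {15, 19} ∩ (A ∖ {15}) = ∅, so x is NOT a limit point.
  x = 16: open {16, 19} ∋ x has {16, 19} ∩ (A ∖ {16}) = ∅, so x is NOT a limit point.
  x = 17: opens ∋ x are {17, 18, 19}, {15, 17, 18, 19}, {16, 17, 18, 19}, {15, 16, 17, 18, 19}; each meets A ∖ {17}, so x IS a limit point.
  x = 18: open {18, 19} ∋ x has {18, 19} ∩ (A ∖ {18}) = ∅, so x is NOT a limit point.
  x = 19: open {19} ∋ x has {19} ∩ (A ∖ {19}) = ∅, so x is NOT a limit point.
Collecting: A' = {17}.


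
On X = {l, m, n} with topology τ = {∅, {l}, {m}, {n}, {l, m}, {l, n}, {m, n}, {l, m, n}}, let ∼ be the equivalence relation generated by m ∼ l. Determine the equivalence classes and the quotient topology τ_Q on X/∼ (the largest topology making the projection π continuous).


X/∼ = {[l=m], [n]}; |τ_Q| = 4.

Equivalence classes: [l=m], [n].
Quotient map π: X → X/∼ sends l ↦ [l=m], m ↦ [l=m], n ↦ [n].
For each subset V ⊆ X/∼, compute π^{-1}(V) ⊆ X and check whether π^{-1}(V) ∈ τ. V is open in τ_Q iff π^{-1}(V) ∈ τ.
  V = {}: π^{-1}(V) = ∅ ∈ τ ✓.
  V = {[l=m]}: π^{-1}(V) = {l, m} ∈ τ ✓.
  V = {[n]}: π^{-1}(V) = {n} ∈ τ ✓.
  V = {[l=m], [n]}: π^{-1}(V) = {l, m, n} ∈ τ ✓.
Open sets in the quotient: τ_Q = {{}, {[l=m]}, {[n]}, {[l=m], [n]}} (4 elements).


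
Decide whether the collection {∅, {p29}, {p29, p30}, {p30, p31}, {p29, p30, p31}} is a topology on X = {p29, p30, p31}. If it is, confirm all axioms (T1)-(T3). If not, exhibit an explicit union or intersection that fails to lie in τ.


τ is NOT a topology on X.

Axiom (T1): ∅ ∈ τ? Yes; X ∈ τ? Yes.
Axiom (T2/T3): check pairwise unions and intersections of members of τ.
Counterexample for (T3): {p29, p30} ∩ {p30, p31} = {p30} ∉ τ. Therefore τ is NOT a topology.


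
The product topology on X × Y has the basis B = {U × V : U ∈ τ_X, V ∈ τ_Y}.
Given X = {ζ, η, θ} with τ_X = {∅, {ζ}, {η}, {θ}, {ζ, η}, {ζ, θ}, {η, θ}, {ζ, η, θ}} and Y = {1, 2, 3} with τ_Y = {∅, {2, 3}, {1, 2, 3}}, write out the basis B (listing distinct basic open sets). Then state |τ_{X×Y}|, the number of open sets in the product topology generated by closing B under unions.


Basis B = {∅ × ∅, {ζ} × {2, 3}, {η} × {2, 3}, {θ} × {2, 3}, {ζ} × {1, 2, 3}, {η} × {1, 2, 3}, {θ} × {1, 2, 3}, {ζ, η} × {2, 3}, {ζ, θ} × {2, 3}, {η, θ} × {2, 3}, {ζ, η} × {1, 2, 3}, {ζ, θ} × {1, 2, 3}, {ζ, η, θ} × {2, 3}, {η, θ} × {1, 2, 3}, {ζ, η, θ} × {1, 2, 3}}; |τ_{X×Y}| = 27.

Enumerate products U × V with U ∈ τ_X, V ∈ τ_Y (deduplicated):
  ∅ × ∅ = {} (∅)
  {ζ} × {2, 3} = {(ζ,2), (ζ,3)}
  {η} × {2, 3} = {(η,2), (η,3)}
  {θ} × {2, 3} = {(θ,2), (θ,3)}
  {ζ} × {1, 2, 3} = {(ζ,1), (ζ,2), (ζ,3)}
  {η} × {1, 2, 3} = {(η,1), (η,2), (η,3)}
  {θ} × {1, 2, 3} = {(θ,1), (θ,2), (θ,3)}
  {ζ, η} × {2, 3} = {(ζ,2), (ζ,3), (η,2), (η,3)}
  {ζ, θ} × {2, 3} = {(ζ,2), (ζ,3), (θ,2), (θ,3)}
  {η, θ} × {2, 3} = {(η,2), (η,3), (θ,2), (θ,3)}
  {ζ, η} × {1, 2, 3} = {(ζ,1), (ζ,2), (ζ,3), (η,1), (η,2), (η,3)}
  {ζ, θ} × {1, 2, 3} = {(ζ,1), (ζ,2), (ζ,3), (θ,1), (θ,2), (θ,3)}
  {ζ, η, θ} × {2, 3} = {(ζ,2), (ζ,3), (η,2), (η,3), (θ,2), (θ,3)}
  {η, θ} × {1, 2, 3} = {(η,1), (η,2), (η,3), (θ,1), (θ,2), (θ,3)}
  {ζ, η, θ} × {1, 2, 3} = {(ζ,1), (ζ,2), (ζ,3), (η,1), (η,2), (η,3), (θ,1), (θ,2), (θ,3)}
These 15 distinct sets form the basis B.
Close under arbitrary unions to get τ_{X×Y}; counting gives |τ_{X×Y}| = 27.


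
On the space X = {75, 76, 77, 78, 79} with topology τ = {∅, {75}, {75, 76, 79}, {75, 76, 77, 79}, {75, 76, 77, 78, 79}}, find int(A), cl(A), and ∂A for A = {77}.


int(A) = ∅, cl(A) = {77, 78}, ∂A = {77, 78}.

Closed sets in (X, τ) are complements of opens:
  closed(X, τ) = {∅, {78}, {77, 78}, {76, 77, 78, 79}, {75, 76, 77, 78, 79}}.
int(A) = ⋃ {U ∈ τ : U ⊆ A}. Opens contained in A: ∅.
Taking the union of these: int(A) = ∅.
cl(A) = ⋂ {C closed : A ⊆ C}. Closed sets containing A: {77, 78}, {76, 77, 78, 79}, {75, 76, 77, 78, 79}.
Intersecting these: cl(A) = {77, 78}.
∂A = cl(A) ∖ int(A) = {77, 78} ∖ ∅ = {77, 78}.


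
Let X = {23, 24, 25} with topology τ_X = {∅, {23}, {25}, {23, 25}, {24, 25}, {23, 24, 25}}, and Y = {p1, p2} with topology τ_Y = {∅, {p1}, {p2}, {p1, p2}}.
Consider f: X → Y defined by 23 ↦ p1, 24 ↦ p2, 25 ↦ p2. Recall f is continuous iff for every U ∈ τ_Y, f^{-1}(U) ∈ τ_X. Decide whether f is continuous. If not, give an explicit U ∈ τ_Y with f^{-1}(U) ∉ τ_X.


f IS continuous.

Compute f^{-1}(U) for each U ∈ τ_Y:
  U = ∅: f^{-1}(U) = ∅ ∈ τ_X ✓.
  U = {p1}: f^{-1}(U) = {23} ∈ τ_X ✓.
  U = {p2}: f^{-1}(U) = {24, 25} ∈ τ_X ✓.
  U = {p1, p2}: f^{-1}(U) = {23, 24, 25} ∈ τ_X ✓.
Every preimage lies in τ_X, so f IS continuous.


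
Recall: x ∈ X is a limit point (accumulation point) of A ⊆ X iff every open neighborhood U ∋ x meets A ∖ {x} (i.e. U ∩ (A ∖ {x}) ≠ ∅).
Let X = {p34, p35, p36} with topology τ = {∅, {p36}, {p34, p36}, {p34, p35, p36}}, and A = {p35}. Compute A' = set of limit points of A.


A' = ∅

For each x ∈ X, list the open sets U ∈ τ with x ∈ U, then check whether U ∩ (A ∖ {x}) ≠ ∅ for every such U.
  x = p34: open {p34, p36} ∋ x has {p34, p36} ∩ (A ∖ {p34}) = ∅, so x is NOT a limit point.
  x = p35: open {p34, p35, p36} ∋ x has {p34, p35, p36} ∩ (A ∖ {p35}) = ∅, so x is NOT a limit point.
  x = p36: open {p36} ∋ x has {p36} ∩ (A ∖ {p36}) = ∅, so x is NOT a limit point.
Collecting: A' = ∅.


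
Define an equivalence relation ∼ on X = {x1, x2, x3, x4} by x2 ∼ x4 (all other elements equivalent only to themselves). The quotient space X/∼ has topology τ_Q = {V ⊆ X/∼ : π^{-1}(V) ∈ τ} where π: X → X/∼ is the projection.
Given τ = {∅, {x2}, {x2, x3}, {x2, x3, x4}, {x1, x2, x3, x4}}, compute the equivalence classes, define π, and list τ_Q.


X/∼ = {[x1], [x2=x4], [x3]}; |τ_Q| = 3.

Equivalence classes: [x1], [x2=x4], [x3].
Quotient map π: X → X/∼ sends x1 ↦ [x1], x2 ↦ [x2=x4], x3 ↦ [x3], x4 ↦ [x2=x4].
For each subset V ⊆ X/∼, compute π^{-1}(V) ⊆ X and check whether π^{-1}(V) ∈ τ. V is open in τ_Q iff π^{-1}(V) ∈ τ.
  V = {}: π^{-1}(V) = ∅ ∈ τ ✓.
  V = {[x1]}: π^{-1}(V) = {x1} ∉ τ ✗.
  V = {[x2=x4]}: π^{-1}(V) = {x2, x4} ∉ τ ✗.
  V = {[x1], [x2=x4]}: π^{-1}(V) = {x1, x2, x4} ∉ τ ✗.
  V = {[x3]}: π^{-1}(V) = {x3} ∉ τ ✗.
  V = {[x1], [x3]}: π^{-1}(V) = {x1, x3} ∉ τ ✗.
  V = {[x2=x4], [x3]}: π^{-1}(V) = {x2, x3, x4} ∈ τ ✓.
  V = {[x1], [x2=x4], [x3]}: π^{-1}(V) = {x1, x2, x3, x4} ∈ τ ✓.
Open sets in the quotient: τ_Q = {{}, {[x2=x4], [x3]}, {[x1], [x2=x4], [x3]}} (3 elements).


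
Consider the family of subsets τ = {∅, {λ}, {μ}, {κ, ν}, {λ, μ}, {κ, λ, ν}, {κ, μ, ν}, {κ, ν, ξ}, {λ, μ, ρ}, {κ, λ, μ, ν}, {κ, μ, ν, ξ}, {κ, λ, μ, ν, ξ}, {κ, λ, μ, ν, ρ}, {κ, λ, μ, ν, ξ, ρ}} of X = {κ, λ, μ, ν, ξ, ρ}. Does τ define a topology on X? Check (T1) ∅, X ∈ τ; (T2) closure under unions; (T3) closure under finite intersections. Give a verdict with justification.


τ is NOT a topology on X.

Axiom (T1): ∅ ∈ τ? Yes; X ∈ τ? Yes.
Axiom (T2/T3): check pairwise unions and intersections of members of τ.
Counterexample for (T2): {λ} ∪ {κ, ν, ξ} = {κ, λ, ν, ξ} ∉ τ. Therefore τ is NOT a topology.


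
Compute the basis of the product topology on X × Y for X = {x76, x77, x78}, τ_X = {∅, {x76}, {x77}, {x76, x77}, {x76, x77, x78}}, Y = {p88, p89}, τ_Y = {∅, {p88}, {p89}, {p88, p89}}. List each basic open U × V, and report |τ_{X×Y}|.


Basis B = {∅ × ∅, {x76} × {p88}, {x76} × {p89}, {x77} × {p88}, {x77} × {p89}, {x76} × {p88, p89}, {x76, x77} × {p88}, {x76, x77} × {p89}, {x77} × {p88, p89}, {x76, x77, x78} × {p88}, {x76, x77, x78} × {p89}, {x76, x77} × {p88, p89}, {x76, x77, x78} × {p88, p89}}; |τ_{X×Y}| = 25.

Enumerate products U × V with U ∈ τ_X, V ∈ τ_Y (deduplicated):
  ∅ × ∅ = {} (∅)
  {x76} × {p88} = {(x76,p88)}
  {x76} × {p89} = {(x76,p89)}
  {x77} × {p88} = {(x77,p88)}
  {x77} × {p89} = {(x77,p89)}
  {x76} × {p88, p89} = {(x76,p88), (x76,p89)}
  {x76, x77} × {p88} = {(x76,p88), (x77,p88)}
  {x76, x77} × {p89} = {(x76,p89), (x77,p89)}
  {x77} × {p88, p89} = {(x77,p88), (x77,p89)}
  {x76, x77, x78} × {p88} = {(x76,p88), (x77,p88), (x78,p88)}
  {x76, x77, x78} × {p89} = {(x76,p89), (x77,p89), (x78,p89)}
  {x76, x77} × {p88, p89} = {(x76,p88), (x76,p89), (x77,p88), (x77,p89)}
  {x76, x77, x78} × {p88, p89} = {(x76,p88), (x76,p89), (x77,p88), (x77,p89), (x78,p88), (x78,p89)}
These 13 distinct sets form the basis B.
Close under arbitrary unions to get τ_{X×Y}; counting gives |τ_{X×Y}| = 25.


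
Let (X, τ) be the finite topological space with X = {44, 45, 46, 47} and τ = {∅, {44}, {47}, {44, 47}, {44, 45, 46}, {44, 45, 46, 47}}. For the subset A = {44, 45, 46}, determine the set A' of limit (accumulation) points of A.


A' = {45, 46}

For each x ∈ X, list the open sets U ∈ τ with x ∈ U, then check whether U ∩ (A ∖ {x}) ≠ ∅ for every such U.
  x = 44: open {44} ∋ x has {44} ∩ (A ∖ {44}) = ∅, so x is NOT a limit point.
  x = 45: opens ∋ x are {44, 45, 46}, {44, 45, 46, 47}; each meets A ∖ {45}, so x IS a limit point.
  x = 46: opens ∋ x are {44, 45, 46}, {44, 45, 46, 47}; each meets A ∖ {46}, so x IS a limit point.
  x = 47: open {47} ∋ x has {47} ∩ (A ∖ {47}) = ∅, so x is NOT a limit point.
Collecting: A' = {45, 46}.


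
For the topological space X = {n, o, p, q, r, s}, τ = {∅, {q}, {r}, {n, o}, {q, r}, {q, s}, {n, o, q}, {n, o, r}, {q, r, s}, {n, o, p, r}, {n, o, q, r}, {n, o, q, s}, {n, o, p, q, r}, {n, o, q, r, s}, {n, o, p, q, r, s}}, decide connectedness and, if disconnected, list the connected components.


(X, τ) is disconnected; components = [{q, s}, {n, o, p, r}].

Find clopen sets (U ∈ τ with X ∖ U ∈ τ):
  U = ∅, X ∖ U = {n, o, p, q, r, s} — both open, so U is clopen.
  U = {q, s}, X ∖ U = {n, o, p, r} — both open, so U is clopen.
  U = {n, o, p, r}, X ∖ U = {q, s} — both open, so U is clopen.
  U = {n, o, p, q, r, s}, X ∖ U = ∅ — both open, so U is clopen.
Nontrivial clopen(s) exist: e.g. {n, o, p, r}. So (X, τ) is disconnected.
Compute connected components by grouping points that agree on all clopens:
  component: {q, s}
  component: {n, o, p, r}


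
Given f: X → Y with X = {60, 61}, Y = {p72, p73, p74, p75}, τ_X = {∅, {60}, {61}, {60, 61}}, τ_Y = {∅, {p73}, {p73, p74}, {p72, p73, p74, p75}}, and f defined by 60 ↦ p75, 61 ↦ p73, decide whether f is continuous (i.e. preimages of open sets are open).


f IS continuous.

Compute f^{-1}(U) for each U ∈ τ_Y:
  U = ∅: f^{-1}(U) = ∅ ∈ τ_X ✓.
  U = {p73}: f^{-1}(U) = {61} ∈ τ_X ✓.
  U = {p73, p74}: f^{-1}(U) = {61} ∈ τ_X ✓.
  U = {p72, p73, p74, p75}: f^{-1}(U) = {60, 61} ∈ τ_X ✓.
Every preimage lies in τ_X, so f IS continuous.


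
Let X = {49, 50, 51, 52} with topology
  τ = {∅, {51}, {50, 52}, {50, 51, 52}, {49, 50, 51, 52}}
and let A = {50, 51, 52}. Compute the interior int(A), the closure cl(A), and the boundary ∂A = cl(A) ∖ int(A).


int(A) = {50, 51, 52}, cl(A) = {49, 50, 51, 52}, ∂A = {49}.

Closed sets in (X, τ) are complements of opens:
  closed(X, τ) = {∅, {49}, {49, 51}, {49, 50, 52}, {49, 50, 51, 52}}.
int(A) = ⋃ {U ∈ τ : U ⊆ A}. Opens contained in A: ∅, {51}, {50, 52}, {50, 51, 52}.
Taking the union of these: int(A) = {50, 51, 52}.
cl(A) = ⋂ {C closed : A ⊆ C}. Closed sets containing A: {49, 50, 51, 52}.
Intersecting these: cl(A) = {49, 50, 51, 52}.
∂A = cl(A) ∖ int(A) = {49, 50, 51, 52} ∖ {50, 51, 52} = {49}.


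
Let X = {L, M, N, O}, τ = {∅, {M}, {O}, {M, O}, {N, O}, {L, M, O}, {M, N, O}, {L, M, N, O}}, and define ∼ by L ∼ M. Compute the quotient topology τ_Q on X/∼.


X/∼ = {[L=M], [N], [O]}; |τ_Q| = 5.

Equivalence classes: [L=M], [N], [O].
Quotient map π: X → X/∼ sends L ↦ [L=M], M ↦ [L=M], N ↦ [N], O ↦ [O].
For each subset V ⊆ X/∼, compute π^{-1}(V) ⊆ X and check whether π^{-1}(V) ∈ τ. V is open in τ_Q iff π^{-1}(V) ∈ τ.
  V = {}: π^{-1}(V) = ∅ ∈ τ ✓.
  V = {[L=M]}: π^{-1}(V) = {L, M} ∉ τ ✗.
  V = {[N]}: π^{-1}(V) = {N} ∉ τ ✗.
  V = {[L=M], [N]}: π^{-1}(V) = {L, M, N} ∉ τ ✗.
  V = {[O]}: π^{-1}(V) = {O} ∈ τ ✓.
  V = {[L=M], [O]}: π^{-1}(V) = {L, M, O} ∈ τ ✓.
  V = {[N], [O]}: π^{-1}(V) = {N, O} ∈ τ ✓.
  V = {[L=M], [N], [O]}: π^{-1}(V) = {L, M, N, O} ∈ τ ✓.
Open sets in the quotient: τ_Q = {{}, {[O]}, {[L=M], [O]}, {[N], [O]}, {[L=M], [N], [O]}} (5 elements).


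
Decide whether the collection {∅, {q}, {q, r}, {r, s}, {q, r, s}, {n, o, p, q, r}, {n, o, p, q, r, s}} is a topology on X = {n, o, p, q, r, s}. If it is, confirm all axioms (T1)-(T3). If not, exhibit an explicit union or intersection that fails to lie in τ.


τ is NOT a topology on X.

Axiom (T1): ∅ ∈ τ? Yes; X ∈ τ? Yes.
Axiom (T2/T3): check pairwise unions and intersections of members of τ.
Counterexample for (T3): {q, r} ∩ {r, s} = {r} ∉ τ. Therefore τ is NOT a topology.


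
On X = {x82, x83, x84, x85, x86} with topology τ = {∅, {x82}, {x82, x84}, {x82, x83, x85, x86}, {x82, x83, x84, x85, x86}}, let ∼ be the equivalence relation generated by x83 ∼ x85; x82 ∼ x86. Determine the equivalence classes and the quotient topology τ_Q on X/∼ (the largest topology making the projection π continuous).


X/∼ = {[x82=x86], [x83=x85], [x84]}; |τ_Q| = 3.

Equivalence classes: [x82=x86], [x83=x85], [x84].
Quotient map π: X → X/∼ sends x82 ↦ [x82=x86], x83 ↦ [x83=x85], x84 ↦ [x84], x85 ↦ [x83=x85], x86 ↦ [x82=x86].
For each subset V ⊆ X/∼, compute π^{-1}(V) ⊆ X and check whether π^{-1}(V) ∈ τ. V is open in τ_Q iff π^{-1}(V) ∈ τ.
  V = {}: π^{-1}(V) = ∅ ∈ τ ✓.
  V = {[x82=x86]}: π^{-1}(V) = {x82, x86} ∉ τ ✗.
  V = {[x83=x85]}: π^{-1}(V) = {x83, x85} ∉ τ ✗.
  V = {[x82=x86], [x83=x85]}: π^{-1}(V) = {x82, x83, x85, x86} ∈ τ ✓.
  V = {[x84]}: π^{-1}(V) = {x84} ∉ τ ✗.
  V = {[x82=x86], [x84]}: π^{-1}(V) = {x82, x84, x86} ∉ τ ✗.
  V = {[x83=x85], [x84]}: π^{-1}(V) = {x83, x84, x85} ∉ τ ✗.
  V = {[x82=x86], [x83=x85], [x84]}: π^{-1}(V) = {x82, x83, x84, x85, x86} ∈ τ ✓.
Open sets in the quotient: τ_Q = {{}, {[x82=x86], [x83=x85]}, {[x82=x86], [x83=x85], [x84]}} (3 elements).


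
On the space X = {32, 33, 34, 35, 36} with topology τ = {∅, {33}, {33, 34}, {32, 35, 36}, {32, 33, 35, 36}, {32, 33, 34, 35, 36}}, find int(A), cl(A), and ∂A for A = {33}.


int(A) = {33}, cl(A) = {33, 34}, ∂A = {34}.

Closed sets in (X, τ) are complements of opens:
  closed(X, τ) = {∅, {34}, {33, 34}, {32, 35, 36}, {32, 34, 35, 36}, {32, 33, 34, 35, 36}}.
int(A) = ⋃ {U ∈ τ : U ⊆ A}. Opens contained in A: ∅, {33}.
Taking the union of these: int(A) = {33}.
cl(A) = ⋂ {C closed : A ⊆ C}. Closed sets containing A: {33, 34}, {32, 33, 34, 35, 36}.
Intersecting these: cl(A) = {33, 34}.
∂A = cl(A) ∖ int(A) = {33, 34} ∖ {33} = {34}.


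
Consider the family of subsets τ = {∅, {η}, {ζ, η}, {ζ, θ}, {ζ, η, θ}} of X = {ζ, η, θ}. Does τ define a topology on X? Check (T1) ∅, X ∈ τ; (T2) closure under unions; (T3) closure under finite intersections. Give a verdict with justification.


τ is NOT a topology on X.

Axiom (T1): ∅ ∈ τ? Yes; X ∈ τ? Yes.
Axiom (T2/T3): check pairwise unions and intersections of members of τ.
Counterexample for (T3): {ζ, η} ∩ {ζ, θ} = {ζ} ∉ τ. Therefore τ is NOT a topology.


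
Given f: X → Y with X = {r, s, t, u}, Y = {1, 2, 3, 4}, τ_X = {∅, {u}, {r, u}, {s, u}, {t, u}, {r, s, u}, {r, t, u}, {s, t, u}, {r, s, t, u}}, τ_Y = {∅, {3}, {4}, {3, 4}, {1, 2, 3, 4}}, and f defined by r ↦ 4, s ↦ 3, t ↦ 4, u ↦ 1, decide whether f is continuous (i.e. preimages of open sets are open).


f is NOT continuous.

Compute f^{-1}(U) for each U ∈ τ_Y:
  U = ∅: f^{-1}(U) = ∅ ∈ τ_X ✓.
  U = {3}: f^{-1}(U) = {s} ∉ τ_X ✗.
  U = {4}: f^{-1}(U) = {r, t} ∉ τ_X ✗.
  U = {3, 4}: f^{-1}(U) = {r, s, t} ∉ τ_X ✗.
  U = {1, 2, 3, 4}: f^{-1}(U) = {r, s, t, u} ∈ τ_X ✓.
Found U = {3} with f^{-1}(U) = {s} not in τ_X. Therefore f is NOT continuous.


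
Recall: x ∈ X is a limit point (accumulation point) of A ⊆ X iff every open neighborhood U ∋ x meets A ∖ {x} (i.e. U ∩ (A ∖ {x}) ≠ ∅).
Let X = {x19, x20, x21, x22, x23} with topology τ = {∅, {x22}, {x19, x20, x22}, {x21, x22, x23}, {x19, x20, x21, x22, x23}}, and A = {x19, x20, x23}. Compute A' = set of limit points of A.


A' = {x19, x20, x21}

For each x ∈ X, list the open sets U ∈ τ with x ∈ U, then check whether U ∩ (A ∖ {x}) ≠ ∅ for every such U.
  x = x19: opens ∋ x are {x19, x20, x22}, {x19, x20, x21, x22, x23}; each meets A ∖ {x19}, so x IS a limit point.
  x = x20: opens ∋ x are {x19, x20, x22}, {x19, x20, x21, x22, x23}; each meets A ∖ {x20}, so x IS a limit point.
  x = x21: opens ∋ x are {x21, x22, x23}, {x19, x20, x21, x22, x23}; each meets A ∖ {x21}, so x IS a limit point.
  x = x22: open {x22} ∋ x has {x22} ∩ (A ∖ {x22}) = ∅, so x is NOT a limit point.
  x = x23: open {x21, x22, x23} ∋ x has {x21, x22, x23} ∩ (A ∖ {x23}) = ∅, so x is NOT a limit point.
Collecting: A' = {x19, x20, x21}.


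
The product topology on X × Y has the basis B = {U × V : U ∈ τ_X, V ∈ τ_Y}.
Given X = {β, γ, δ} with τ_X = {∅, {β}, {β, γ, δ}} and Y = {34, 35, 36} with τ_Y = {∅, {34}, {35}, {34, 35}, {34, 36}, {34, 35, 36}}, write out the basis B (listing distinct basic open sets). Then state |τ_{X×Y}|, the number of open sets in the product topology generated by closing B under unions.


Basis B = {∅ × ∅, {β} × {34}, {β} × {35}, {β} × {34, 35}, {β} × {34, 36}, {β} × {34, 35, 36}, {β, γ, δ} × {34}, {β, γ, δ} × {35}, {β, γ, δ} × {34, 35}, {β, γ, δ} × {34, 36}, {β, γ, δ} × {34, 35, 36}}; |τ_{X×Y}| = 18.

Enumerate products U × V with U ∈ τ_X, V ∈ τ_Y (deduplicated):
  ∅ × ∅ = {} (∅)
  {β} × {34} = {(β,34)}
  {β} × {35} = {(β,35)}
  {β} × {34, 35} = {(β,34), (β,35)}
  {β} × {34, 36} = {(β,34), (β,36)}
  {β} × {34, 35, 36} = {(β,34), (β,35), (β,36)}
  {β, γ, δ} × {34} = {(β,34), (γ,34), (δ,34)}
  {β, γ, δ} × {35} = {(β,35), (γ,35), (δ,35)}
  {β, γ, δ} × {34, 35} = {(β,34), (β,35), (γ,34), (γ,35), (δ,34), (δ,35)}
  {β, γ, δ} × {34, 36} = {(β,34), (β,36), (γ,34), (γ,36), (δ,34), (δ,36)}
  {β, γ, δ} × {34, 35, 36} = {(β,34), (β,35), (β,36), (γ,34), (γ,35), (γ,36), (δ,34), (δ,35), (δ,36)}
These 11 distinct sets form the basis B.
Close under arbitrary unions to get τ_{X×Y}; counting gives |τ_{X×Y}| = 18.
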